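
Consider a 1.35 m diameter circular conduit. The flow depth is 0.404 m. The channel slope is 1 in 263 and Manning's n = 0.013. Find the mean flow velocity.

For a circular section of diameter D = 1.35 m at depth y = 0.404 m, the central angle is θ = 2 arccos(1 − 2y/D) = 2.315 rad. Then A = (D²/8)(θ − sin θ) = 0.3599 m² and P = Dθ/2 = 1.563 m.
Hydraulic radius R = A/P = 0.3599/1.563 = 0.2303 m.
From Manning's equation, V = (1/n) R^(2/3) S^(1/2) = (1/0.013) × 0.2303^(2/3) × 0.003802^(1/2) = 1.78 m/s.

V = 1.78 m/s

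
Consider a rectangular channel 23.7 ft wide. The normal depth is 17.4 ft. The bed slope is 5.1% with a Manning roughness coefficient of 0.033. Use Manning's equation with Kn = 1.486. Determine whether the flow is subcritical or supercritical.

Flow area A = b·y = 23.7 × 17.4 = 412.4 ft². Wetted perimeter P = b + 2y = 23.7 + 2×17.4 = 58.5 ft.
Hydraulic radius R = A/P = 412.4/58.5 = 7.049 ft.
V = (1.486/n) R^(2/3) √S = (1.486/0.033) × 7.049^(2/3) × √0.051 = 37.39 ft/s. Hydraulic depth D_h = A/T = 412.4/23.7 = 17.4 ft.
Froude number Fr = V/√(g·D_h) = 37.39/√(32.2×17.4) = 1.58, which is greater than 1, so the flow is supercritical.

supercritical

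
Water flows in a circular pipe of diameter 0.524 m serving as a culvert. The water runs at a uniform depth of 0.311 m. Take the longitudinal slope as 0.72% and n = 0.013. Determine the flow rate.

Q = 0.24 m³/s

For a circular section of diameter D = 0.524 m at depth y = 0.311 m, the central angle is θ = 2 arccos(1 − 2y/D) = 3.518 rad. Then A = (D²/8)(θ − sin θ) = 0.1334 m² and P = Dθ/2 = 0.9217 m.
Hydraulic radius R = A/P = 0.1334/0.9217 = 0.1447 m.
Manning's equation: Q = (1/n) A R^(2/3) S^(1/2) = (1/0.013) × 0.1334 × 0.1447^(2/3) × 0.0072^(1/2) = 0.24 m³/s.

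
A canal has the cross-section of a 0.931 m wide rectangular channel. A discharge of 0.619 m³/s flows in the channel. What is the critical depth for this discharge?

y_c = 0.356 m

For a rectangular channel, critical depth y_c = (q²/g)^(1/3) where q = Q/b = 0.619/0.931 = 0.6649 m²/s.
So y_c = (0.6649²/9.81)^(1/3) = 0.356 m.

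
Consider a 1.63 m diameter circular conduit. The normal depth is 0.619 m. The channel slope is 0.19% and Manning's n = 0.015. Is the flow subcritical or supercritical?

For a circular section of diameter D = 1.63 m at depth y = 0.619 m, the central angle is θ = 2 arccos(1 − 2y/D) = 2.656 rad. Then A = (D²/8)(θ − sin θ) = 0.727 m² and P = Dθ/2 = 2.165 m.
Hydraulic radius R = A/P = 0.727/2.165 = 0.3359 m.
V = (1/n) R^(2/3) √S = (1/0.015) × 0.3359^(2/3) × √0.0019 = 1.404 m/s. Hydraulic depth D_h = A/T = 0.727/1.582 = 0.4595 m.
Froude number Fr = V/√(g·D_h) = 1.404/√(9.81×0.4595) = 0.661, which is less than 1, so the flow is subcritical.

subcritical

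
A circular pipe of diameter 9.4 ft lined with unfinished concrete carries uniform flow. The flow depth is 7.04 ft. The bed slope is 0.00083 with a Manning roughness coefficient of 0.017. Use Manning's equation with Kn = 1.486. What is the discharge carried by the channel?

For a circular section of diameter D = 9.4 ft at depth y = 7.04 ft, the central angle is θ = 2 arccos(1 − 2y/D) = 4.184 rad. Then A = (D²/8)(θ − sin θ) = 55.75 ft² and P = Dθ/2 = 19.66 ft.
Hydraulic radius R = A/P = 55.75/19.66 = 2.835 ft.
Manning's equation: Q = (1.486/n) A R^(2/3) S^(1/2) = (1.486/0.017) × 55.75 × 2.835^(2/3) × 0.00083^(1/2) = 281 ft³/s.

Q = 281 ft³/s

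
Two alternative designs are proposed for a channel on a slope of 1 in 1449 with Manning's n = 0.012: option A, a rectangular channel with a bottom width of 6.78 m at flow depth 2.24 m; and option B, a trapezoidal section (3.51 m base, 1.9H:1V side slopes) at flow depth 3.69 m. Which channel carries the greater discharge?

Channel A: Flow area A = b·y = 6.78 × 2.24 = 15.19 m². Wetted perimeter P = b + 2y = 6.78 + 2×2.24 = 11.26 m. Hydraulic radius R = A/P = 15.19/11.26 = 1.349 m. Q_A = (1/0.012)·15.19·1.349^(2/3)·√0.0006901 = 40.59 m³/s.
Channel B: With bottom width b = 3.51 m and side slope z = 1.9: A = (b + zy)y = (3.51 + 1.9×3.69)×3.69 = 38.82 m²; P = b + 2y√(1+z²) = 3.51 + 2×3.69×2.147 = 19.36 m. Hydraulic radius R = A/P = 38.82/19.36 = 2.006 m. Q_B = (1/0.012)·38.82·2.006^(2/3)·√0.0006901 = 135.2 m³/s.
Q_A = 40.59 m³/s vs Q_B = 135.2 m³/s, so channel B carries more.

channel B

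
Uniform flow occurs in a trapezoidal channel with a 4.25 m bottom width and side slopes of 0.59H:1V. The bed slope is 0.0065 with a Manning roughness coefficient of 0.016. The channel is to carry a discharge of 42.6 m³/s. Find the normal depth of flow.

y_n = 1.59 m

Manning's equation rearranged: A R^(2/3) = nQ / (1·√S) = 0.016 × 42.6 / (√0.0065) = 8.454.
At y = 1.97 m: A R^(2/3) = 12.1 — over.
At y = 1.18 m: A R^(2/3) = 5.175 — short.
At y = 1.59 m: A R^(2/3) = 8.46 — ≈ 8.454.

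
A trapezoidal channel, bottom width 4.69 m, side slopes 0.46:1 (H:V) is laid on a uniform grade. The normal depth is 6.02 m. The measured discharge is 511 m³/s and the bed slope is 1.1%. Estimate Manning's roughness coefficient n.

With bottom width b = 4.69 m and side slope z = 0.46: A = (b + zy)y = (4.69 + 0.46×6.02)×6.02 = 44.9 m²; P = b + 2y√(1+z²) = 4.69 + 2×6.02×1.101 = 17.94 m.
Hydraulic radius R = A/P = 44.9/17.94 = 2.503 m.
Rearranging Manning's equation: n = (1/Q) A R^(2/3) S^(1/2) = (1/511) × 44.9 × 2.503^(2/3) × √0.011 = 0.017.

n = 0.017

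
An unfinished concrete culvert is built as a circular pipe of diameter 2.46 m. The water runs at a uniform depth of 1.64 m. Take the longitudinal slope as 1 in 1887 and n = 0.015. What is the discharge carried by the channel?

For a circular section of diameter D = 2.46 m at depth y = 1.64 m, the central angle is θ = 2 arccos(1 − 2y/D) = 3.821 rad. Then A = (D²/8)(θ − sin θ) = 3.366 m² and P = Dθ/2 = 4.7 m.
Hydraulic radius R = A/P = 3.366/4.7 = 0.7162 m.
Manning's equation: Q = (1/n) A R^(2/3) S^(1/2) = (1/0.015) × 3.366 × 0.7162^(2/3) × 0.0005299^(1/2) = 4.14 m³/s.

Q = 4.14 m³/s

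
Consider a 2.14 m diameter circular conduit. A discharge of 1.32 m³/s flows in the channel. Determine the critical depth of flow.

At critical depth, Q² T / (g A³) = 1, i.e. A³/T = Q²/g = 1.32²/9.81 = 0.1776.
At y = 0.651 m: A³/T = 0.4022 — over.
At y = 0.459 m: A³/T = 0.1031 — short.
At y = 0.528 m: A³/T = 0.1782 — ≈ 0.1776.

y_c = 0.528 m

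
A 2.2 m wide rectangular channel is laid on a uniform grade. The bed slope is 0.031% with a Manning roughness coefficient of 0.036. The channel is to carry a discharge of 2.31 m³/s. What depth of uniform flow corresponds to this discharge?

y_n = 2.56 m

Manning's equation rearranged: A R^(2/3) = nQ / (1·√S) = 0.036 × 2.31 / (√0.00031) = 4.723.
At y = 1.94 m: A R^(2/3) = 3.371 — short.
At y = 3.06 m: A R^(2/3) = 5.846 — over.
At y = 2.56 m: A R^(2/3) = 4.729 — ≈ 4.723.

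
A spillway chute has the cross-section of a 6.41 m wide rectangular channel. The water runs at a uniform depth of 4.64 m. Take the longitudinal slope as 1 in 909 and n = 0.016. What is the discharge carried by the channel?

Q = 94.4 m³/s

Flow area A = b·y = 6.41 × 4.64 = 29.74 m². Wetted perimeter P = b + 2y = 6.41 + 2×4.64 = 15.69 m.
Hydraulic radius R = A/P = 29.74/15.69 = 1.896 m.
Manning's equation: Q = (1/n) A R^(2/3) S^(1/2) = (1/0.016) × 29.74 × 1.896^(2/3) × 0.0011^(1/2) = 94.4 m³/s.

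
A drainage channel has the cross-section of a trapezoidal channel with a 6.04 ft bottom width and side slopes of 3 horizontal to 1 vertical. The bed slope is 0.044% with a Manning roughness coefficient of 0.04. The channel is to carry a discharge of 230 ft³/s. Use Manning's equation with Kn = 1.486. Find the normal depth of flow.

y_n = 5.81 ft

Manning's equation rearranged: A R^(2/3) = nQ / (1.486·√S) = 0.04 × 230 / (1.486 × √0.00044) = 295.1.
At y = 4.18 ft: A R^(2/3) = 138.9 — too small.
At y = 7.24 ft: A R^(2/3) = 496.1 — too large.
At y = 5.81 ft: A R^(2/3) = 295.3 — close enough.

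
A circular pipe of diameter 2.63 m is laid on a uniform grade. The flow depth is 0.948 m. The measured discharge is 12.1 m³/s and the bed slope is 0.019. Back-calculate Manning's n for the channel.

For a circular section of diameter D = 2.63 m at depth y = 0.948 m, the central angle is θ = 2 arccos(1 − 2y/D) = 2.576 rad. Then A = (D²/8)(θ − sin θ) = 1.764 m² and P = Dθ/2 = 3.387 m.
Hydraulic radius R = A/P = 1.764/3.387 = 0.5207 m.
Rearranging Manning's equation: n = (1/Q) A R^(2/3) S^(1/2) = (1/12.1) × 1.764 × 0.5207^(2/3) × √0.019 = 0.013.

n = 0.013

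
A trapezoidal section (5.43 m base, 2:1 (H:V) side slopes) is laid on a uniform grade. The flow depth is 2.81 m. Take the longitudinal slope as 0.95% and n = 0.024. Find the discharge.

Q = 181 m³/s

With bottom width b = 5.43 m and side slope z = 2: A = (b + zy)y = (5.43 + 2×2.81)×2.81 = 31.05 m²; P = b + 2y√(1+z²) = 5.43 + 2×2.81×2.236 = 18 m.
Hydraulic radius R = A/P = 31.05/18 = 1.725 m.
Manning's equation: Q = (1/n) A R^(2/3) S^(1/2) = (1/0.024) × 31.05 × 1.725^(2/3) × 0.0095^(1/2) = 181 m³/s.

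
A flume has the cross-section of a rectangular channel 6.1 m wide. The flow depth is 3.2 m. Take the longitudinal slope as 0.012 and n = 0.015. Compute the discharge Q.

Flow area A = b·y = 6.1 × 3.2 = 19.52 m². Wetted perimeter P = b + 2y = 6.1 + 2×3.2 = 12.5 m.
Hydraulic radius R = A/P = 19.52/12.5 = 1.562 m.
Manning's equation: Q = (1/n) A R^(2/3) S^(1/2) = (1/0.015) × 19.52 × 1.562^(2/3) × 0.012^(1/2) = 192 m³/s.

Q = 192 m³/s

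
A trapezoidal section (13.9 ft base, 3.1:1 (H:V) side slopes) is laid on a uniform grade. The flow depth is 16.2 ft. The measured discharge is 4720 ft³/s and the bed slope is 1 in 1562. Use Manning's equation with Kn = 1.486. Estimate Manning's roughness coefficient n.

With bottom width b = 13.9 ft and side slope z = 3.1: A = (b + zy)y = (13.9 + 3.1×16.2)×16.2 = 1039 ft²; P = b + 2y√(1+z²) = 13.9 + 2×16.2×3.257 = 119.4 ft.
Hydraulic radius R = A/P = 1039/119.4 = 8.697 ft.
Rearranging Manning's equation: n = (1.486/Q) A R^(2/3) S^(1/2) = (1.486/4720) × 1039 × 8.697^(2/3) × √0.0006402 = 0.035.

n = 0.035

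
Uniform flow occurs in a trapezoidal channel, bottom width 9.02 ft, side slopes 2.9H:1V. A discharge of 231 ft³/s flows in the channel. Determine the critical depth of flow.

y_c = 2.16 ft

At critical depth, Q² T / (g A³) = 1, i.e. A³/T = Q²/g = 231²/32.2 = 1657.
Try y = 2.48 ft: A³/T = 2777 — too large.
Try y = 2.16 ft: A³/T = 1670 — close enough.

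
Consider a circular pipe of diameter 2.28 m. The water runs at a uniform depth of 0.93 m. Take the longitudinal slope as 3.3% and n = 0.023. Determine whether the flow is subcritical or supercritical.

For a circular section of diameter D = 2.28 m at depth y = 0.93 m, the central angle is θ = 2 arccos(1 − 2y/D) = 2.771 rad. Then A = (D²/8)(θ − sin θ) = 1.565 m² and P = Dθ/2 = 3.159 m.
Hydraulic radius R = A/P = 1.565/3.159 = 0.4955 m.
V = (1/n) R^(2/3) √S = (1/0.023) × 0.4955^(2/3) × √0.033 = 4.946 m/s. Hydraulic depth D_h = A/T = 1.565/2.241 = 0.6985 m.
Froude number Fr = V/√(g·D_h) = 4.946/√(9.81×0.6985) = 1.89, which is greater than 1, so the flow is supercritical.

supercritical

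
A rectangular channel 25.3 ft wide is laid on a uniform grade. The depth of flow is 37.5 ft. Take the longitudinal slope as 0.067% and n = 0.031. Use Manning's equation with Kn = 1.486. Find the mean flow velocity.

V = 5.55 ft/s

Flow area A = b·y = 25.3 × 37.5 = 948.8 ft². Wetted perimeter P = b + 2y = 25.3 + 2×37.5 = 100.3 ft.
Hydraulic radius R = A/P = 948.8/100.3 = 9.459 ft.
From Manning's equation, V = (1.486/n) R^(2/3) S^(1/2) = (1.486/0.031) × 9.459^(2/3) × 0.00067^(1/2) = 5.55 ft/s.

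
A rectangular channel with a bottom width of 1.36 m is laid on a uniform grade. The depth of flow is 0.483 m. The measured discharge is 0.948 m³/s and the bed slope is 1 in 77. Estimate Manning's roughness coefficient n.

n = 0.034

Flow area A = b·y = 1.36 × 0.483 = 0.6569 m². Wetted perimeter P = b + 2y = 1.36 + 2×0.483 = 2.326 m.
Hydraulic radius R = A/P = 0.6569/2.326 = 0.2824 m.
Rearranging Manning's equation: n = (1/Q) A R^(2/3) S^(1/2) = (1/0.948) × 0.6569 × 0.2824^(2/3) × √0.01299 = 0.034.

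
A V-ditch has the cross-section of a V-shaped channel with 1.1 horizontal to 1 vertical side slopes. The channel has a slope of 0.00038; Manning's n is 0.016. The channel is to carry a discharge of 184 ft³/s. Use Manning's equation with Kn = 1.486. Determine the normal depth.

Manning's equation rearranged: A R^(2/3) = nQ / (1.486·√S) = 0.016 × 184 / (1.486 × √0.00038) = 101.6.
At y = 8 ft: A R^(2/3) = 145.1 — too large.
At y = 5.26 ft: A R^(2/3) = 47.44 — too small.
At y = 7 ft: A R^(2/3) = 101.6 — ≈ 101.6.

y_n = 7 ft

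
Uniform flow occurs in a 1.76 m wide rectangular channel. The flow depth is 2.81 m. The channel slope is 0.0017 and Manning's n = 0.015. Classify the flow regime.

subcritical

Flow area A = b·y = 1.76 × 2.81 = 4.946 m². Wetted perimeter P = b + 2y = 1.76 + 2×2.81 = 7.38 m.
Hydraulic radius R = A/P = 4.946/7.38 = 0.6701 m.
V = (1/n) R^(2/3) √S = (1/0.015) × 0.6701^(2/3) × √0.0017 = 2.105 m/s. Hydraulic depth D_h = A/T = 4.946/1.76 = 2.81 m.
Froude number Fr = V/√(g·D_h) = 2.105/√(9.81×2.81) = 0.401, which is less than 1, so the flow is subcritical.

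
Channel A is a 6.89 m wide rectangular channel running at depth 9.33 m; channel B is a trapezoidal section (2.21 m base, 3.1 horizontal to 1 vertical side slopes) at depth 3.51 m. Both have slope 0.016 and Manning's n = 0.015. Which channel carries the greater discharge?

channel A

Channel A: Flow area A = b·y = 6.89 × 9.33 = 64.28 m². Wetted perimeter P = b + 2y = 6.89 + 2×9.33 = 25.55 m. Hydraulic radius R = A/P = 64.28/25.55 = 2.516 m. Q_A = (1/0.015)·64.28·2.516^(2/3)·√0.016 = 1003 m³/s.
Channel B: With bottom width b = 2.21 m and side slope z = 3.1: A = (b + zy)y = (2.21 + 3.1×3.51)×3.51 = 45.95 m²; P = b + 2y√(1+z²) = 2.21 + 2×3.51×3.257 = 25.08 m. Hydraulic radius R = A/P = 45.95/25.08 = 1.832 m. Q_B = (1/0.015)·45.95·1.832^(2/3)·√0.016 = 580.2 m³/s.
Q_A = 1003 m³/s vs Q_B = 580.2 m³/s, so channel A carries more.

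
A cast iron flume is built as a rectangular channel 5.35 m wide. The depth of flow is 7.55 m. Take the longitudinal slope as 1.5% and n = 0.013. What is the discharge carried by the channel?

Flow area A = b·y = 5.35 × 7.55 = 40.39 m². Wetted perimeter P = b + 2y = 5.35 + 2×7.55 = 20.45 m.
Hydraulic radius R = A/P = 40.39/20.45 = 1.975 m.
Manning's equation: Q = (1/n) A R^(2/3) S^(1/2) = (1/0.013) × 40.39 × 1.975^(2/3) × 0.015^(1/2) = 599 m³/s.

Q = 599 m³/s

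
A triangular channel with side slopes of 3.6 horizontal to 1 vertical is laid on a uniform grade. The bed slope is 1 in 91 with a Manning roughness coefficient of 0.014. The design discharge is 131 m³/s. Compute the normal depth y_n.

Manning's equation rearranged: A R^(2/3) = nQ / (1·√S) = 0.014 × 131 / (√0.01099) = 17.5.
Try y = 2.65 m: A R^(2/3) = 29.75 — over.
Try y = 2.17 m: A R^(2/3) = 17.46 — close enough.

y_n = 2.17 m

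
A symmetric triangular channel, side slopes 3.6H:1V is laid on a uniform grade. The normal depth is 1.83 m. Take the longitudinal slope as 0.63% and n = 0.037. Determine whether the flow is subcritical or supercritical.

subcritical

For a triangular section with side slope z = 3.6: A = zy² = 3.6×1.83² = 12.06 m²; P = 2y√(1+z²) = 2×1.83×3.736 = 13.67 m.
Hydraulic radius R = A/P = 12.06/13.67 = 0.8816 m.
V = (1/n) R^(2/3) √S = (1/0.037) × 0.8816^(2/3) × √0.0063 = 1.972 m/s. Hydraulic depth D_h = A/T = 12.06/13.18 = 0.915 m.
Froude number Fr = V/√(g·D_h) = 1.972/√(9.81×0.915) = 0.658, which is less than 1, so the flow is subcritical.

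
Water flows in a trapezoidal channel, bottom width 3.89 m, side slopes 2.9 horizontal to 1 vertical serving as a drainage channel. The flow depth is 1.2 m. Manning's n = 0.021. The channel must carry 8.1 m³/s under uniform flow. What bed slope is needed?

With bottom width b = 3.89 m and side slope z = 2.9: A = (b + zy)y = (3.89 + 2.9×1.2)×1.2 = 8.844 m²; P = b + 2y√(1+z²) = 3.89 + 2×1.2×3.068 = 11.25 m.
Hydraulic radius R = A/P = 8.844/11.25 = 0.786 m.
From Manning's equation, S = [nQ / (1 A R^(2/3))]² = [0.021 × 8.1 / (1 × 8.844 × 0.786^(2/3))]² = 0.00051.

S = 0.00051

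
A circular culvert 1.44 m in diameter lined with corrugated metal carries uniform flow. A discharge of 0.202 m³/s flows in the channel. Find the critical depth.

y_c = 0.226 m

At critical depth, Q² T / (g A³) = 1, i.e. A³/T = Q²/g = 0.202²/9.81 = 0.004159.
At y = 0.287 m: A³/T = 0.01068 — over.
At y = 0.226 m: A³/T = 0.004177 — ≈ 0.004159.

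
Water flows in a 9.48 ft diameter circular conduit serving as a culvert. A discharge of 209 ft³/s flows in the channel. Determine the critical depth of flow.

At critical depth, Q² T / (g A³) = 1, i.e. A³/T = Q²/g = 209²/32.2 = 1357.
At y = 2.85 ft: A³/T = 655.5 — low.
At y = 3.44 ft: A³/T = 1356 — matches.

y_c = 3.44 ft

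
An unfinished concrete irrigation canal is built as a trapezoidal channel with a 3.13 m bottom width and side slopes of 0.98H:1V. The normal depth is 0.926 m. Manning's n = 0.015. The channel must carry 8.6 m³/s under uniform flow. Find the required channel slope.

S = 0.0021

With bottom width b = 3.13 m and side slope z = 0.98: A = (b + zy)y = (3.13 + 0.98×0.926)×0.926 = 3.739 m²; P = b + 2y√(1+z²) = 3.13 + 2×0.926×1.4 = 5.723 m.
Hydraulic radius R = A/P = 3.739/5.723 = 0.6533 m.
From Manning's equation, S = [nQ / (1 A R^(2/3))]² = [0.015 × 8.6 / (1 × 3.739 × 0.6533^(2/3))]² = 0.0021.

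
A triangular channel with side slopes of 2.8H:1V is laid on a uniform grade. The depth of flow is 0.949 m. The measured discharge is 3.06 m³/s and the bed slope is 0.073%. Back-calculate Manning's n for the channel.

For a triangular section with side slope z = 2.8: A = zy² = 2.8×0.949² = 2.522 m²; P = 2y√(1+z²) = 2×0.949×2.973 = 5.643 m.
Hydraulic radius R = A/P = 2.522/5.643 = 0.4469 m.
Rearranging Manning's equation: n = (1/Q) A R^(2/3) S^(1/2) = (1/3.06) × 2.522 × 0.4469^(2/3) × √0.00073 = 0.013.

n = 0.013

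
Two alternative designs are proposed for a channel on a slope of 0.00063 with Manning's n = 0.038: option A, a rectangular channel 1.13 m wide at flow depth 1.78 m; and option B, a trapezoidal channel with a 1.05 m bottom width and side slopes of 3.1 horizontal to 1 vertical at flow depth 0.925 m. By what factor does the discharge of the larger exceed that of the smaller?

Channel A: Flow area A = b·y = 1.13 × 1.78 = 2.011 m². Wetted perimeter P = b + 2y = 1.13 + 2×1.78 = 4.69 m. Hydraulic radius R = A/P = 2.011/4.69 = 0.4289 m. Q_A = (1/0.038)·2.011·0.4289^(2/3)·√0.00063 = 0.7556 m³/s.
Channel B: With bottom width b = 1.05 m and side slope z = 3.1: A = (b + zy)y = (1.05 + 3.1×0.925)×0.925 = 3.624 m²; P = b + 2y√(1+z²) = 1.05 + 2×0.925×3.257 = 7.076 m. Hydraulic radius R = A/P = 3.624/7.076 = 0.5121 m. Q_B = (1/0.038)·3.624·0.5121^(2/3)·√0.00063 = 1.532 m³/s.
The larger discharge is 1.532 m³/s and the smaller is 0.7556 m³/s; the ratio is 2.03.

2.03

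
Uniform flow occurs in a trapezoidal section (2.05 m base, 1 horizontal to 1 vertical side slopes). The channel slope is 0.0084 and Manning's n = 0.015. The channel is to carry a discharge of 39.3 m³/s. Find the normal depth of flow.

Manning's equation rearranged: A R^(2/3) = nQ / (1·√S) = 0.015 × 39.3 / (√0.0084) = 6.432.
Trying y = 1.31 m: A R^(2/3) = 3.681 — too small.
Trying y = 2.13 m: A R^(2/3) = 9.503 — too large.
Trying y = 1.75 m: A R^(2/3) = 6.427 — close enough.

y_n = 1.75 m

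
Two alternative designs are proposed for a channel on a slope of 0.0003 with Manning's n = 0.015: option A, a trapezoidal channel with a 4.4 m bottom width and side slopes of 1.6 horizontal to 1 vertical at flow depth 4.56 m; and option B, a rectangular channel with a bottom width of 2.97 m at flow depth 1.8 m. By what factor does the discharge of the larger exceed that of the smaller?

20.9

Channel A: With bottom width b = 4.4 m and side slope z = 1.6: A = (b + zy)y = (4.4 + 1.6×4.56)×4.56 = 53.33 m²; P = b + 2y√(1+z²) = 4.4 + 2×4.56×1.887 = 21.61 m. Hydraulic radius R = A/P = 53.33/21.61 = 2.468 m. Q_A = (1/0.015)·53.33·2.468^(2/3)·√0.0003 = 112.5 m³/s.
Channel B: Flow area A = b·y = 2.97 × 1.8 = 5.346 m². Wetted perimeter P = b + 2y = 2.97 + 2×1.8 = 6.57 m. Hydraulic radius R = A/P = 5.346/6.57 = 0.8137 m. Q_B = (1/0.015)·5.346·0.8137^(2/3)·√0.0003 = 5.38 m³/s.
The larger discharge is 112.5 m³/s and the smaller is 5.38 m³/s; the ratio is 20.9.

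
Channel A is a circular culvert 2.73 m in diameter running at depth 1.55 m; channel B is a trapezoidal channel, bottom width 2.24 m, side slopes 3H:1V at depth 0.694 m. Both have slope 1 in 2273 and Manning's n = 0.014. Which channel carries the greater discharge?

channel A

Channel A: For a circular section of diameter D = 2.73 m at depth y = 1.55 m, the central angle is θ = 2 arccos(1 − 2y/D) = 3.413 rad. Then A = (D²/8)(θ − sin θ) = 3.43 m² and P = Dθ/2 = 4.659 m. Hydraulic radius R = A/P = 3.43/4.659 = 0.7362 m. Q_A = (1/0.014)·3.43·0.7362^(2/3)·√0.0004399 = 4.19 m³/s.
Channel B: With bottom width b = 2.24 m and side slope z = 3: A = (b + zy)y = (2.24 + 3×0.694)×0.694 = 2.999 m²; P = b + 2y√(1+z²) = 2.24 + 2×0.694×3.162 = 6.629 m. Hydraulic radius R = A/P = 2.999/6.629 = 0.4525 m. Q_B = (1/0.014)·2.999·0.4525^(2/3)·√0.0004399 = 2.649 m³/s.
Q_A = 4.19 m³/s vs Q_B = 2.649 m³/s, so channel A carries more.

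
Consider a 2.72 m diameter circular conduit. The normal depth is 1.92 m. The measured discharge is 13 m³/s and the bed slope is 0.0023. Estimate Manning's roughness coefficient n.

n = 0.014

For a circular section of diameter D = 2.72 m at depth y = 1.92 m, the central angle is θ = 2 arccos(1 − 2y/D) = 3.99 rad. Then A = (D²/8)(θ − sin θ) = 4.384 m² and P = Dθ/2 = 5.427 m.
Hydraulic radius R = A/P = 4.384/5.427 = 0.8079 m.
Rearranging Manning's equation: n = (1/Q) A R^(2/3) S^(1/2) = (1/13) × 4.384 × 0.8079^(2/3) × √0.0023 = 0.014.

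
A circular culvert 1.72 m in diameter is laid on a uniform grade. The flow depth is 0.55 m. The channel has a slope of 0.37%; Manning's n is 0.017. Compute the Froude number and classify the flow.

For a circular section of diameter D = 1.72 m at depth y = 0.55 m, the central angle is θ = 2 arccos(1 − 2y/D) = 2.404 rad. Then A = (D²/8)(θ − sin θ) = 0.6403 m² and P = Dθ/2 = 2.067 m.
Hydraulic radius R = A/P = 0.6403/2.067 = 0.3097 m.
V = (1/n) R^(2/3) √S = (1/0.017) × 0.3097^(2/3) × √0.0037 = 1.638 m/s. Hydraulic depth D_h = A/T = 0.6403/1.604 = 0.3991 m.
Froude number Fr = V/√(g·D_h) = 1.638/√(9.81×0.3991) = 0.828, which is less than 1, so the flow is subcritical.

subcritical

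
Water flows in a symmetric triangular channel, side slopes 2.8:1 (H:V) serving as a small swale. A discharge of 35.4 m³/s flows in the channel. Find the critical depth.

At critical depth, Q² T / (g A³) = 1, i.e. A³/T = Q²/g = 35.4²/9.81 = 127.7.
Trying y = 1.42 m: A³/T = 22.63 — too small.
Trying y = 2.49 m: A³/T = 375.2 — too large.
Trying y = 2.01 m: A³/T = 128.6 — close enough.

y_c = 2.01 m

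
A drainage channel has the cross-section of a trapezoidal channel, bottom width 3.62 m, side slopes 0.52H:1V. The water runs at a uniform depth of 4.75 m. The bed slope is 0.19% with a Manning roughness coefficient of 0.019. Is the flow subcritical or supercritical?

With bottom width b = 3.62 m and side slope z = 0.52: A = (b + zy)y = (3.62 + 0.52×4.75)×4.75 = 28.93 m²; P = b + 2y√(1+z²) = 3.62 + 2×4.75×1.127 = 14.33 m.
Hydraulic radius R = A/P = 28.93/14.33 = 2.019 m.
V = (1/n) R^(2/3) √S = (1/0.019) × 2.019^(2/3) × √0.0019 = 3.665 m/s. Hydraulic depth D_h = A/T = 28.93/8.56 = 3.379 m.
Froude number Fr = V/√(g·D_h) = 3.665/√(9.81×3.379) = 0.636, which is less than 1, so the flow is subcritical.

subcritical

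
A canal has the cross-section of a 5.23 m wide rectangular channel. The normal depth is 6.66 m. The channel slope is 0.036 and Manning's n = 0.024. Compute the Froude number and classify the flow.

Flow area A = b·y = 5.23 × 6.66 = 34.83 m². Wetted perimeter P = b + 2y = 5.23 + 2×6.66 = 18.55 m.
Hydraulic radius R = A/P = 34.83/18.55 = 1.878 m.
V = (1/n) R^(2/3) √S = (1/0.024) × 1.878^(2/3) × √0.036 = 12.03 m/s. Hydraulic depth D_h = A/T = 34.83/5.23 = 6.66 m.
Froude number Fr = V/√(g·D_h) = 12.03/√(9.81×6.66) = 1.49, which is greater than 1, so the flow is supercritical.

supercritical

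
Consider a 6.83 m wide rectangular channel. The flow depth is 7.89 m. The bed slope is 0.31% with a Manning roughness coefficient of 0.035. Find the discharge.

Q = 153 m³/s

Flow area A = b·y = 6.83 × 7.89 = 53.89 m². Wetted perimeter P = b + 2y = 6.83 + 2×7.89 = 22.61 m.
Hydraulic radius R = A/P = 53.89/22.61 = 2.383 m.
Manning's equation: Q = (1/n) A R^(2/3) S^(1/2) = (1/0.035) × 53.89 × 2.383^(2/3) × 0.0031^(1/2) = 153 m³/s.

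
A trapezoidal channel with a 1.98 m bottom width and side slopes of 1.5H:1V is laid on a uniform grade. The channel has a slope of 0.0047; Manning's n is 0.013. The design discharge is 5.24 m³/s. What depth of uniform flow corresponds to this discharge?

Manning's equation rearranged: A R^(2/3) = nQ / (1·√S) = 0.013 × 5.24 / (√0.0047) = 0.9936.
Try y = 0.521 m: A R^(2/3) = 0.7453 — low.
Try y = 0.708 m: A R^(2/3) = 1.311 — high.
Try y = 0.61 m: A R^(2/3) = 0.9944 — matches.

y_n = 0.61 m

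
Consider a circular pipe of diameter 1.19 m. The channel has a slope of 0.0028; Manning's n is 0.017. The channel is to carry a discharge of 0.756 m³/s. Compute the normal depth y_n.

y_n = 0.588 m

Manning's equation rearranged: A R^(2/3) = nQ / (1·√S) = 0.017 × 0.756 / (√0.0028) = 0.2429.
At y = 0.698 m: A R^(2/3) = 0.3216 — high.
At y = 0.455 m: A R^(2/3) = 0.1537 — low.
At y = 0.588 m: A R^(2/3) = 0.2429 — ≈ 0.2429.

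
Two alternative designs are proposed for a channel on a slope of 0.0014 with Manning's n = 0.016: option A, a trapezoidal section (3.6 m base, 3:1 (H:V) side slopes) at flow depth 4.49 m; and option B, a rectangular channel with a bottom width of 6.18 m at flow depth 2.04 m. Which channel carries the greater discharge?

channel A

Channel A: With bottom width b = 3.6 m and side slope z = 3: A = (b + zy)y = (3.6 + 3×4.49)×4.49 = 76.64 m²; P = b + 2y√(1+z²) = 3.6 + 2×4.49×3.162 = 32 m. Hydraulic radius R = A/P = 76.64/32 = 2.395 m. Q_A = (1/0.016)·76.64·2.395^(2/3)·√0.0014 = 320.9 m³/s.
Channel B: Flow area A = b·y = 6.18 × 2.04 = 12.61 m². Wetted perimeter P = b + 2y = 6.18 + 2×2.04 = 10.26 m. Hydraulic radius R = A/P = 12.61/10.26 = 1.229 m. Q_B = (1/0.016)·12.61·1.229^(2/3)·√0.0014 = 33.82 m³/s.
Q_A = 320.9 m³/s vs Q_B = 33.82 m³/s, so channel A carries more.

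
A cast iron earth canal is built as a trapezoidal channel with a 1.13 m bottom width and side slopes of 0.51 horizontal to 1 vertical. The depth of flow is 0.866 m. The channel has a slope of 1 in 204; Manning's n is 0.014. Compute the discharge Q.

With bottom width b = 1.13 m and side slope z = 0.51: A = (b + zy)y = (1.13 + 0.51×0.866)×0.866 = 1.361 m²; P = b + 2y√(1+z²) = 1.13 + 2×0.866×1.123 = 3.074 m.
Hydraulic radius R = A/P = 1.361/3.074 = 0.4427 m.
Manning's equation: Q = (1/n) A R^(2/3) S^(1/2) = (1/0.014) × 1.361 × 0.4427^(2/3) × 0.004902^(1/2) = 3.95 m³/s.

Q = 3.95 m³/s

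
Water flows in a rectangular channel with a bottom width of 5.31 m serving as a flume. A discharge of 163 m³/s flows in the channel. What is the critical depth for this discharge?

For a rectangular channel, critical depth y_c = (q²/g)^(1/3) where q = Q/b = 163/5.31 = 30.7 m²/s.
So y_c = (30.7²/9.81)^(1/3) = 4.58 m.

y_c = 4.58 m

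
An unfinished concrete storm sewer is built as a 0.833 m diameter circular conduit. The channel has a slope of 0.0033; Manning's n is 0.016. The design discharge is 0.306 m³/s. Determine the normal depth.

Manning's equation rearranged: A R^(2/3) = nQ / (1·√S) = 0.016 × 0.306 / (√0.0033) = 0.08523.
Trying y = 0.484 m: A R^(2/3) = 0.1224 — too large.
Trying y = 0.306 m: A R^(2/3) = 0.05513 — too small.
Trying y = 0.389 m: A R^(2/3) = 0.08511 — close enough.

y_n = 0.389 m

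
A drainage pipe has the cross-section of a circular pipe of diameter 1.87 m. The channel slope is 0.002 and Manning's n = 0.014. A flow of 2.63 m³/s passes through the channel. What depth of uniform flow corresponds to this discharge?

Manning's equation rearranged: A R^(2/3) = nQ / (1·√S) = 0.014 × 2.63 / (√0.002) = 0.8233.
Try y = 0.703 m: A R^(2/3) = 0.4973 — short.
Try y = 1.07 m: A R^(2/3) = 1.032 — over.
Try y = 0.932 m: A R^(2/3) = 0.8227 — matches.

y_n = 0.932 m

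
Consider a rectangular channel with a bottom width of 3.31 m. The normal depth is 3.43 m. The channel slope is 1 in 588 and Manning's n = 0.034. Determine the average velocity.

V = 1.31 m/s

Flow area A = b·y = 3.31 × 3.43 = 11.35 m². Wetted perimeter P = b + 2y = 3.31 + 2×3.43 = 10.17 m.
Hydraulic radius R = A/P = 11.35/10.17 = 1.116 m.
From Manning's equation, V = (1/n) R^(2/3) S^(1/2) = (1/0.034) × 1.116^(2/3) × 0.001701^(1/2) = 1.31 m/s.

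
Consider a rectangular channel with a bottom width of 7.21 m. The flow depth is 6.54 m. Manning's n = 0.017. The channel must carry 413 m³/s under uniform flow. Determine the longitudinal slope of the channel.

S = 0.0072

Flow area A = b·y = 7.21 × 6.54 = 47.15 m². Wetted perimeter P = b + 2y = 7.21 + 2×6.54 = 20.29 m.
Hydraulic radius R = A/P = 47.15/20.29 = 2.324 m.
From Manning's equation, S = [nQ / (1 A R^(2/3))]² = [0.017 × 413 / (1 × 47.15 × 2.324^(2/3))]² = 0.0072.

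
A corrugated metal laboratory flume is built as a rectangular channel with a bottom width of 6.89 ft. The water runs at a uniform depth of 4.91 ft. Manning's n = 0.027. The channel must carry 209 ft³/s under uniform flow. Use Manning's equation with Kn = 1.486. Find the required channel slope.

S = 0.00492

Flow area A = b·y = 6.89 × 4.91 = 33.83 ft². Wetted perimeter P = b + 2y = 6.89 + 2×4.91 = 16.71 ft.
Hydraulic radius R = A/P = 33.83/16.71 = 2.025 ft.
From Manning's equation, S = [nQ / (1.486 A R^(2/3))]² = [0.027 × 209 / (1.486 × 33.83 × 2.025^(2/3))]² = 0.00492.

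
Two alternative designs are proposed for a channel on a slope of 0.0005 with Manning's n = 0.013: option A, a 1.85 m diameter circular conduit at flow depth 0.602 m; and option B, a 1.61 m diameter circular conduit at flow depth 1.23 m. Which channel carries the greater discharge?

Channel A: For a circular section of diameter D = 1.85 m at depth y = 0.602 m, the central angle is θ = 2 arccos(1 − 2y/D) = 2.428 rad. Then A = (D²/8)(θ − sin θ) = 0.7588 m² and P = Dθ/2 = 2.246 m. Hydraulic radius R = A/P = 0.7588/2.246 = 0.3379 m. Q_A = (1/0.013)·0.7588·0.3379^(2/3)·√0.0005 = 0.6332 m³/s.
Channel B: For a circular section of diameter D = 1.61 m at depth y = 1.23 m, the central angle is θ = 2 arccos(1 − 2y/D) = 4.254 rad. Then A = (D²/8)(θ − sin θ) = 1.669 m² and P = Dθ/2 = 3.424 m. Hydraulic radius R = A/P = 1.669/3.424 = 0.4873 m. Q_B = (1/0.013)·1.669·0.4873^(2/3)·√0.0005 = 1.778 m³/s.
Q_A = 0.6332 m³/s vs Q_B = 1.778 m³/s, so channel B carries more.

channel B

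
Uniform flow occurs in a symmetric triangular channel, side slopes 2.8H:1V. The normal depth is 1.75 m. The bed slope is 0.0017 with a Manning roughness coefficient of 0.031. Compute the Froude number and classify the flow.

subcritical

For a triangular section with side slope z = 2.8: A = zy² = 2.8×1.75² = 8.575 m²; P = 2y√(1+z²) = 2×1.75×2.973 = 10.41 m.
Hydraulic radius R = A/P = 8.575/10.41 = 0.824 m.
V = (1/n) R^(2/3) √S = (1/0.031) × 0.824^(2/3) × √0.0017 = 1.169 m/s. Hydraulic depth D_h = A/T = 8.575/9.8 = 0.875 m.
Froude number Fr = V/√(g·D_h) = 1.169/√(9.81×0.875) = 0.399, which is less than 1, so the flow is subcritical.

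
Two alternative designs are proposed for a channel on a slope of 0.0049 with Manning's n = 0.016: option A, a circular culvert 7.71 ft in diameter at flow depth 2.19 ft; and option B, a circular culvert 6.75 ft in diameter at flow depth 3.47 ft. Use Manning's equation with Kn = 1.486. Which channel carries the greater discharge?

channel B

Channel A: For a circular section of diameter D = 7.71 ft at depth y = 2.19 ft, the central angle is θ = 2 arccos(1 − 2y/D) = 2.248 rad. Then A = (D²/8)(θ − sin θ) = 10.92 ft² and P = Dθ/2 = 8.668 ft. Hydraulic radius R = A/P = 10.92/8.668 = 1.26 ft. Q_A = (1.486/0.016)·10.92·1.26^(2/3)·√0.0049 = 82.78 ft³/s.
Channel B: For a circular section of diameter D = 6.75 ft at depth y = 3.47 ft, the central angle is θ = 2 arccos(1 − 2y/D) = 3.198 rad. Then A = (D²/8)(θ − sin θ) = 18.53 ft² and P = Dθ/2 = 10.79 ft. Hydraulic radius R = A/P = 18.53/10.79 = 1.717 ft. Q_B = (1.486/0.016)·18.53·1.717^(2/3)·√0.0049 = 172.8 ft³/s.
Q_A = 82.78 ft³/s vs Q_B = 172.8 ft³/s, so channel B carries more.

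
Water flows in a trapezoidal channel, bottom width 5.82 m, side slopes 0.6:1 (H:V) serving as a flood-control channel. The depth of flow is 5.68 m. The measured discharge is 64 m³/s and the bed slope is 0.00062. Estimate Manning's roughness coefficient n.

n = 0.04

With bottom width b = 5.82 m and side slope z = 0.6: A = (b + zy)y = (5.82 + 0.6×5.68)×5.68 = 52.42 m²; P = b + 2y√(1+z²) = 5.82 + 2×5.68×1.166 = 19.07 m.
Hydraulic radius R = A/P = 52.42/19.07 = 2.749 m.
Rearranging Manning's equation: n = (1/Q) A R^(2/3) S^(1/2) = (1/64) × 52.42 × 2.749^(2/3) × √0.00062 = 0.04.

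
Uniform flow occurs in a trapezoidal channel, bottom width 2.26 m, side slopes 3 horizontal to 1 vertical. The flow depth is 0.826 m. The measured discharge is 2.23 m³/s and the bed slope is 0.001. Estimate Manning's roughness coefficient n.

With bottom width b = 2.26 m and side slope z = 3: A = (b + zy)y = (2.26 + 3×0.826)×0.826 = 3.914 m²; P = b + 2y√(1+z²) = 2.26 + 2×0.826×3.162 = 7.484 m.
Hydraulic radius R = A/P = 3.914/7.484 = 0.5229 m.
Rearranging Manning's equation: n = (1/Q) A R^(2/3) S^(1/2) = (1/2.23) × 3.914 × 0.5229^(2/3) × √0.001 = 0.036.

n = 0.036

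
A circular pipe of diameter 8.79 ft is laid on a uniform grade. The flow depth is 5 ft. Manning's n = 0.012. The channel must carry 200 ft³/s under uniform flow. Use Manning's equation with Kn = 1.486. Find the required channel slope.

S = 0.000649

For a circular section of diameter D = 8.79 ft at depth y = 5 ft, the central angle is θ = 2 arccos(1 − 2y/D) = 3.418 rad. Then A = (D²/8)(θ − sin θ) = 35.64 ft² and P = Dθ/2 = 15.02 ft.
Hydraulic radius R = A/P = 35.64/15.02 = 2.373 ft.
From Manning's equation, S = [nQ / (1.486 A R^(2/3))]² = [0.012 × 200 / (1.486 × 35.64 × 2.373^(2/3))]² = 0.000649.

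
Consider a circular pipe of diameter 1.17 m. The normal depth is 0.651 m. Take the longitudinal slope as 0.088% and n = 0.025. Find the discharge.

Q = 0.335 m³/s

For a circular section of diameter D = 1.17 m at depth y = 0.651 m, the central angle is θ = 2 arccos(1 − 2y/D) = 3.368 rad. Then A = (D²/8)(θ − sin θ) = 0.6146 m² and P = Dθ/2 = 1.97 m.
Hydraulic radius R = A/P = 0.6146/1.97 = 0.312 m.
Manning's equation: Q = (1/n) A R^(2/3) S^(1/2) = (1/0.025) × 0.6146 × 0.312^(2/3) × 0.00088^(1/2) = 0.335 m³/s.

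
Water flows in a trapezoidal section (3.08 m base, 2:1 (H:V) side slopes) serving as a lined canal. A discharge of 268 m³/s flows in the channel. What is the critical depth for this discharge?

y_c = 4.46 m

At critical depth, Q² T / (g A³) = 1, i.e. A³/T = Q²/g = 268²/9.81 = 7322.
Try y = 5.66 m: A³/T = 21050 — over.
Try y = 3.85 m: A³/T = 3868 — short.
Try y = 4.46 m: A³/T = 7328 — close enough.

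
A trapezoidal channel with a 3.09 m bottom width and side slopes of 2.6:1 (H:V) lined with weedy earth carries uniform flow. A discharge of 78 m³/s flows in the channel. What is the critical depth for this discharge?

y_c = 2.32 m

At critical depth, Q² T / (g A³) = 1, i.e. A³/T = Q²/g = 78²/9.81 = 620.2.
Try y = 2.67 m: A³/T = 1132 — high.
Try y = 1.85 m: A³/T = 245.6 — low.
Try y = 2.32 m: A³/T = 625.5 — matches.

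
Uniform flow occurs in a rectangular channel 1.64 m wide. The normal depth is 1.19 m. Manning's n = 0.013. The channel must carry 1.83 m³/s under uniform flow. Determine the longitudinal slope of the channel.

Flow area A = b·y = 1.64 × 1.19 = 1.952 m². Wetted perimeter P = b + 2y = 1.64 + 2×1.19 = 4.02 m.
Hydraulic radius R = A/P = 1.952/4.02 = 0.4855 m.
From Manning's equation, S = [nQ / (1 A R^(2/3))]² = [0.013 × 1.83 / (1 × 1.952 × 0.4855^(2/3))]² = 0.000389.

S = 0.000389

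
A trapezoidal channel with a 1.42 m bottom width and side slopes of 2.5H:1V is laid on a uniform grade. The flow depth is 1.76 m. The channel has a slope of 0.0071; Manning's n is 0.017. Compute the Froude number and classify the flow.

supercritical

With bottom width b = 1.42 m and side slope z = 2.5: A = (b + zy)y = (1.42 + 2.5×1.76)×1.76 = 10.24 m²; P = b + 2y√(1+z²) = 1.42 + 2×1.76×2.693 = 10.9 m.
Hydraulic radius R = A/P = 10.24/10.9 = 0.9399 m.
V = (1/n) R^(2/3) √S = (1/0.017) × 0.9399^(2/3) × √0.0071 = 4.756 m/s. Hydraulic depth D_h = A/T = 10.24/10.22 = 1.002 m.
Froude number Fr = V/√(g·D_h) = 4.756/√(9.81×1.002) = 1.52, which is greater than 1, so the flow is supercritical.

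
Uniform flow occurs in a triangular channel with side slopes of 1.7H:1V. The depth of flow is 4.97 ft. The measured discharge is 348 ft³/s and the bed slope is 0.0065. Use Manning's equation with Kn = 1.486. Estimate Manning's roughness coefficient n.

For a triangular section with side slope z = 1.7: A = zy² = 1.7×4.97² = 41.99 ft²; P = 2y√(1+z²) = 2×4.97×1.972 = 19.6 ft.
Hydraulic radius R = A/P = 41.99/19.6 = 2.142 ft.
Rearranging Manning's equation: n = (1.486/Q) A R^(2/3) S^(1/2) = (1.486/348) × 41.99 × 2.142^(2/3) × √0.0065 = 0.024.

n = 0.024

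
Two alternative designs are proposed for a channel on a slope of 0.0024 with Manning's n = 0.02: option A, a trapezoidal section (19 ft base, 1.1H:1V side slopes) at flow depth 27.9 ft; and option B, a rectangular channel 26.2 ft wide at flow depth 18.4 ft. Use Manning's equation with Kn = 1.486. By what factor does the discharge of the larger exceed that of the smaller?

Channel A: With bottom width b = 19 ft and side slope z = 1.1: A = (b + zy)y = (19 + 1.1×27.9)×27.9 = 1386 ft²; P = b + 2y√(1+z²) = 19 + 2×27.9×1.487 = 102 ft. Hydraulic radius R = A/P = 1386/102 = 13.6 ft. Q_A = (1.486/0.02)·1386·13.6^(2/3)·√0.0024 = 28750 ft³/s.
Channel B: Flow area A = b·y = 26.2 × 18.4 = 482.1 ft². Wetted perimeter P = b + 2y = 26.2 + 2×18.4 = 63 ft. Hydraulic radius R = A/P = 482.1/63 = 7.652 ft. Q_B = (1.486/0.02)·482.1·7.652^(2/3)·√0.0024 = 6814 ft³/s.
The larger discharge is 28750 ft³/s and the smaller is 6814 ft³/s; the ratio is 4.22.

4.22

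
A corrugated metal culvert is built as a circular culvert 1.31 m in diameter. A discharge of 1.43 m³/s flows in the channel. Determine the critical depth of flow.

At critical depth, Q² T / (g A³) = 1, i.e. A³/T = Q²/g = 1.43²/9.81 = 0.2085.
Try y = 0.747 m: A³/T = 0.386 — over.
Try y = 0.636 m: A³/T = 0.2088 — ≈ 0.2085.

y_c = 0.636 m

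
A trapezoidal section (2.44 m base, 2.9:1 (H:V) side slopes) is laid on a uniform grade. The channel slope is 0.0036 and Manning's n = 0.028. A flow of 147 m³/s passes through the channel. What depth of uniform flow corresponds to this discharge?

y_n = 3.55 m

Manning's equation rearranged: A R^(2/3) = nQ / (1·√S) = 0.028 × 147 / (√0.0036) = 68.6.
At y = 3.93 m: A R^(2/3) = 87.7 — too large.
At y = 2.45 m: A R^(2/3) = 28.4 — too small.
At y = 3.55 m: A R^(2/3) = 68.54 — close enough.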